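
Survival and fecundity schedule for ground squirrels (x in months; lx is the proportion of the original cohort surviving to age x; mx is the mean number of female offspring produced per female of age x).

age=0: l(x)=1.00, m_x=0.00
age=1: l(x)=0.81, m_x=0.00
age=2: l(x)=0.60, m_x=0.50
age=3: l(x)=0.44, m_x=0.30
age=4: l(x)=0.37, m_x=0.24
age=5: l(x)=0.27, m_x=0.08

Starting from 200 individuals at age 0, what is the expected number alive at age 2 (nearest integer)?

Expected survivors = N0 · l_2 = 200 × 0.60 = 120 → 120

120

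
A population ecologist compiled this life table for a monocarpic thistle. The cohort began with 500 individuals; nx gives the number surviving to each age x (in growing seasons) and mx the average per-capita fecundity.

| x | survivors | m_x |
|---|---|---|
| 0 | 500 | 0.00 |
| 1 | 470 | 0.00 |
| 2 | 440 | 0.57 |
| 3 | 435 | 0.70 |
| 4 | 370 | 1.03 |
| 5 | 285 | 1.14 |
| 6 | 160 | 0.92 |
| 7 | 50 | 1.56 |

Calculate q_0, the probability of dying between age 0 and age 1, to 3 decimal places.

lx = nx/n0 = nx/500: 1, 0.94, 0.88, 0.87, 0.74, 0.57, 0.32, 0.1
q_0 = (l_0 − l_1) / l_0 = (1 − 0.94) / 1
     = 0.06 / 1 = 0.06 → 0.060

0.060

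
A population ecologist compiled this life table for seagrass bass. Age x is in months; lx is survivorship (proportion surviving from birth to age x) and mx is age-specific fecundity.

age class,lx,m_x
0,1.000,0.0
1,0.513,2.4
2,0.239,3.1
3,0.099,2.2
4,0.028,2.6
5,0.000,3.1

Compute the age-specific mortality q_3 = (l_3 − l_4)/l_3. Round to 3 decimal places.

0.717

q_3 = (l_3 − l_4) / l_3 = (0.099 − 0.028) / 0.099
     = 0.071 / 0.099 = 0.717172… → 0.717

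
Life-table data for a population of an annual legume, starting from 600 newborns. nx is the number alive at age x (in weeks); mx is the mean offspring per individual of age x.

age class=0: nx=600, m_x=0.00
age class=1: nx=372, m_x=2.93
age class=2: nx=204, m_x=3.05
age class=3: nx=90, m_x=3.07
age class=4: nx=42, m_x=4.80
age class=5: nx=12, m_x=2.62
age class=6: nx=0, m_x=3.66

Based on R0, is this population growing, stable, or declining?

growing

lx = nx/n0 = nx/600: 1, 0.62, 0.34, 0.15, 0.07, 0.02, 0
R0 = Σ lx·mx = 0 + 1.8166 + 1.037 + 0.4605 + 0.336 + 0.0524 + 0 = 3.7025
R0 > 1, so the population is growing.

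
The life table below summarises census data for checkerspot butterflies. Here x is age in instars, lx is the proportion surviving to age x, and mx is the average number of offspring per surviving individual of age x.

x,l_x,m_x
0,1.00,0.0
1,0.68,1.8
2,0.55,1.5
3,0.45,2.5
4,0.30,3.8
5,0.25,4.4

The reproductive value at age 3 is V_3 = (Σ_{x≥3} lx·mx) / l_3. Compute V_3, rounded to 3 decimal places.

lx·mx for x ≥ 3: 1.125, 1.14, 1.1 → sum = 3.365
V_3 = 3.365 / l_3 = 3.365 / 0.45 = 7.477778… → 7.478

7.478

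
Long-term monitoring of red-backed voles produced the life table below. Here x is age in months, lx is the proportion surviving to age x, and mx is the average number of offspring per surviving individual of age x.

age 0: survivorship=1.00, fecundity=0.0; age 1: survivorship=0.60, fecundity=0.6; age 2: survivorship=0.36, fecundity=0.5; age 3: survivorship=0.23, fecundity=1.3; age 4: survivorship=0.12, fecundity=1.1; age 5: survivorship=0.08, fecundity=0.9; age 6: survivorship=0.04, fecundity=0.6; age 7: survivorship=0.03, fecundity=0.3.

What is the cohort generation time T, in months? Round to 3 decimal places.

2.520

lx·mx: 0, 0.36, 0.18, 0.299, 0.132, 0.072, 0.024, 0.009 → R0 = 1.076
x·lx·mx: 0, 0.36, 0.36, 0.897, 0.528, 0.36, 0.144, 0.063 → Σ = 2.712
T = 2.712 / 1.076 = 2.520446… → 2.520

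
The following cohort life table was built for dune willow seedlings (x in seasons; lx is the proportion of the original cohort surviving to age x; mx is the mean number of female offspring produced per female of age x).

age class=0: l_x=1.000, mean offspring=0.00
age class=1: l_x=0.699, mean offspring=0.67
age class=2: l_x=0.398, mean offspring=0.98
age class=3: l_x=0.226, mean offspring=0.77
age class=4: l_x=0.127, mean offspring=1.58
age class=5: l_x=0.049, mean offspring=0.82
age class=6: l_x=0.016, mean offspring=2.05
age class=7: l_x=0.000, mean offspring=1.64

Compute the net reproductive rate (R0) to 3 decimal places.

lx·mx by age: 0, 0.46833, 0.39004, 0.17402, 0.20066, 0.04018, 0.0328, 0
R0 = Σ lx·mx = 1.30603 → 1.306

1.306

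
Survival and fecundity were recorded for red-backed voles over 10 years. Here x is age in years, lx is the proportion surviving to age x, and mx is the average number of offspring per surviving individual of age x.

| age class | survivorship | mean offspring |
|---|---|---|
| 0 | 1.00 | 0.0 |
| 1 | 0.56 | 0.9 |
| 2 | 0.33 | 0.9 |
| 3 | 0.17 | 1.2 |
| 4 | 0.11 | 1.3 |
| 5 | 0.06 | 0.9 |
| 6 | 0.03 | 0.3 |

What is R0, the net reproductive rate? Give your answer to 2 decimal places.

lx·mx by age: 0, 0.504, 0.297, 0.204, 0.143, 0.054, 0.009
R0 = Σ lx·mx = 1.211 → 1.21

1.21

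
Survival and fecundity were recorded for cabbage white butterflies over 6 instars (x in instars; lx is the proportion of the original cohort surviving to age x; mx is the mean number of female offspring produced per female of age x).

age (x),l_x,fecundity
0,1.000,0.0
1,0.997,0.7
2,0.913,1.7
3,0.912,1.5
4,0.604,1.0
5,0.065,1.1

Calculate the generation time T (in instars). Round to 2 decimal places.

lx·mx: 0, 0.6979, 1.5521, 1.368, 0.604, 0.0715 → R0 = 4.2935
x·lx·mx: 0, 0.6979, 3.1042, 4.104, 2.416, 0.3575 → Σ = 10.6796
T = 10.6796 / 4.2935 = 2.487388… → 2.49

2.49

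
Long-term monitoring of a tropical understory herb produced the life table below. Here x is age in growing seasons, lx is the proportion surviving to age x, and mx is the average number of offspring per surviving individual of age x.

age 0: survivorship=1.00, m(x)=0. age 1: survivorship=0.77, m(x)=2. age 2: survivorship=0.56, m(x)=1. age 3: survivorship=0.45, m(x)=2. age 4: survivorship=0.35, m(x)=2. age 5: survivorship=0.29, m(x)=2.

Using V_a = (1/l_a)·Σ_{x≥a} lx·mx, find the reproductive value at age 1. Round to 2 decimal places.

lx·mx for x ≥ 1: 1.54, 0.56, 0.9, 0.7, 0.58 → sum = 4.28
V_1 = 4.28 / l_1 = 4.28 / 0.77 = 5.558442… → 5.56

5.56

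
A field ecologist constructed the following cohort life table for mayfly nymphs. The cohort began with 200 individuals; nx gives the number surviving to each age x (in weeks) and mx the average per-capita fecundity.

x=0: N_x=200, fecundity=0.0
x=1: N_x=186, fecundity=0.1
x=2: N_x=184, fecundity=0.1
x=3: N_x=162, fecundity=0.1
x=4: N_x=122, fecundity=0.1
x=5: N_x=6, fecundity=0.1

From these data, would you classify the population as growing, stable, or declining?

lx = nx/n0 = nx/200: 1, 0.93, 0.92, 0.81, 0.61, 0.03
R0 = Σ lx·mx = 0 + 0.093 + 0.092 + 0.081 + 0.061 + 0.003 = 0.33
R0 < 1, so the population is declining.

declining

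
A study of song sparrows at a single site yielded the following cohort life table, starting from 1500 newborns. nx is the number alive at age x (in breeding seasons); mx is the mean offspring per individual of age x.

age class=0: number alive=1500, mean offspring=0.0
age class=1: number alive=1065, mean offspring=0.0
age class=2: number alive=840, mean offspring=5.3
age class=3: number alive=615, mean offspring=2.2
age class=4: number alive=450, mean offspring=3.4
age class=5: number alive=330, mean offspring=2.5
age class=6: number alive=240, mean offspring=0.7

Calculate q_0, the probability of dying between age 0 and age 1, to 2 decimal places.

lx = nx/n0 = nx/1500: 1, 0.71, 0.56, 0.41, 0.3, 0.22, 0.16
q_0 = (l_0 − l_1) / l_0 = (1 − 0.71) / 1
     = 0.29 / 1 = 0.29 → 0.29

0.29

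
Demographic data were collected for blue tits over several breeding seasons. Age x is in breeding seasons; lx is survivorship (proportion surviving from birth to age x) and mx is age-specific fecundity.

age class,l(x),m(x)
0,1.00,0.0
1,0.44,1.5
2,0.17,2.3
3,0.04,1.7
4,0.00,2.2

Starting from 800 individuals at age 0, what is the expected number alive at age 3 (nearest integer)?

Expected survivors = N0 · l_3 = 800 × 0.04 = 32 → 32

32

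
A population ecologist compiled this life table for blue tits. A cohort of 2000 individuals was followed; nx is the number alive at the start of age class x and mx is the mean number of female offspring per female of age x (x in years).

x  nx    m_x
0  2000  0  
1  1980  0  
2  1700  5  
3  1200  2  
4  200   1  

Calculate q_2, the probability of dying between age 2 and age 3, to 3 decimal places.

0.294

lx = nx/n0 = nx/2000: 1, 0.99, 0.85, 0.6, 0.1
q_2 = (l_2 − l_3) / l_2 = (0.85 − 0.6) / 0.85
     = 0.25 / 0.85 = 0.294118… → 0.294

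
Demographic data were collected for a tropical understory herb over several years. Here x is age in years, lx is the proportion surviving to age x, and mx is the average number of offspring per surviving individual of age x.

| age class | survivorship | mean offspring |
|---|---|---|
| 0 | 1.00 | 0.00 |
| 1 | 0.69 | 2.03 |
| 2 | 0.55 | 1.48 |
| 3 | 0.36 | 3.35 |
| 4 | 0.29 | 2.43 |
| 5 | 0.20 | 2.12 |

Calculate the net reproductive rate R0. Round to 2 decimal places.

4.55

lx·mx by age: 0, 1.4007, 0.814, 1.206, 0.7047, 0.424
R0 = Σ lx·mx = 4.5494 → 4.55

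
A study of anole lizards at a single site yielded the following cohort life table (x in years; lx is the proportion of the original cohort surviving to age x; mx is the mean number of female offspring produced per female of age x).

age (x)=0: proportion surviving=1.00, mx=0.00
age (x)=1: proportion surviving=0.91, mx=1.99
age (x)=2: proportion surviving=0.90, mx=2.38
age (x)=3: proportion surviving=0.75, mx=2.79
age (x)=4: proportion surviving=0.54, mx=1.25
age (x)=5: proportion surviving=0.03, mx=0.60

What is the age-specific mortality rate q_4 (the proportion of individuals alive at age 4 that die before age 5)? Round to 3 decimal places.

0.944

q_4 = (l_4 − l_5) / l_4 = (0.54 − 0.03) / 0.54
     = 0.51 / 0.54 = 0.944444… → 0.944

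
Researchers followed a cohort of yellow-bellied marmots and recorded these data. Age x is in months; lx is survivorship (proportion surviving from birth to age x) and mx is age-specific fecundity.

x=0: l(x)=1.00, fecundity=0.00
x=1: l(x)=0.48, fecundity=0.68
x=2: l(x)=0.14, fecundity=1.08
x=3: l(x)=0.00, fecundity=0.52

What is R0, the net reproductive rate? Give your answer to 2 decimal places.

0.48

lx·mx by age: 0, 0.3264, 0.1512, 0
R0 = Σ lx·mx = 0.4776 → 0.48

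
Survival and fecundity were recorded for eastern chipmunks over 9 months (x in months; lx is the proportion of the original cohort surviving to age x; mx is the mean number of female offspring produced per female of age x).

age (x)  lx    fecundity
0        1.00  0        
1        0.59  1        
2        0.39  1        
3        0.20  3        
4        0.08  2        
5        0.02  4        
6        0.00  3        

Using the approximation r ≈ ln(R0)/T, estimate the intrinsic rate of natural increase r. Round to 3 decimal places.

0.259

R0 = Σ lx·mx = 0 + 0.59 + 0.39 + 0.6 + 0.16 + 0.08 + 0 = 1.82
Σ x·lx·mx = 4.21; T = 4.21/1.82 = 2.31319…
r ≈ ln(R0)/T = ln(1.82)/2.31319… = 0.25888… → 0.259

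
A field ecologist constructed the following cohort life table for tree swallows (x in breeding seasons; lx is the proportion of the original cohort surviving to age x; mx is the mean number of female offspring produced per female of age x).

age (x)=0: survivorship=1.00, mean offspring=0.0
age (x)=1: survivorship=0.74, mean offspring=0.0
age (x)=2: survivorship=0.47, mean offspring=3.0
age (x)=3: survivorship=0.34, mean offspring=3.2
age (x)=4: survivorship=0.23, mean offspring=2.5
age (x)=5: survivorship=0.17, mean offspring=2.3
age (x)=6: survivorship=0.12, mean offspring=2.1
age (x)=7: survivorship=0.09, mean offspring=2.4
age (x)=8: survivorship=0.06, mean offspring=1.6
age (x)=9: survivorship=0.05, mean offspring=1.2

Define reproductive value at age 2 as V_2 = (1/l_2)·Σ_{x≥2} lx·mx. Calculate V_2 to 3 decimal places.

8.698

lx·mx for x ≥ 2: 1.41, 1.088, 0.575, 0.391, 0.252, 0.216, 0.096, 0.06 → sum = 4.088
V_2 = 4.088 / l_2 = 4.088 / 0.47 = 8.697872… → 8.698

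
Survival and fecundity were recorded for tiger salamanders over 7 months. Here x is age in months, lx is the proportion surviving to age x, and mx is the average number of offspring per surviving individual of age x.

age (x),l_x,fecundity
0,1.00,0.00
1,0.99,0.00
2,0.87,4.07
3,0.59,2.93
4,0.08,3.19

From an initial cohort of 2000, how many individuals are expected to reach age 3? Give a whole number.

Expected survivors = N0 · l_3 = 2000 × 0.59 = 1180 → 1180

1180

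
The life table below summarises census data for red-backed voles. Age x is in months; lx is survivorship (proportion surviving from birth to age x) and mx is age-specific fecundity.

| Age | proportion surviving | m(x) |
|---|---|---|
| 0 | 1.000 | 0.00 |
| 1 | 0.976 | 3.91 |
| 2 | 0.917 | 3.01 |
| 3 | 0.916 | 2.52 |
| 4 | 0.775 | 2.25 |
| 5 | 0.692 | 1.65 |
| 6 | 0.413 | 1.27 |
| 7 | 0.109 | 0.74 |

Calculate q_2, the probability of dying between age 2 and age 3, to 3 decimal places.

0.001

q_2 = (l_2 − l_3) / l_2 = (0.917 − 0.916) / 0.917
     = 0.001 / 0.917 = 0.001091… → 0.001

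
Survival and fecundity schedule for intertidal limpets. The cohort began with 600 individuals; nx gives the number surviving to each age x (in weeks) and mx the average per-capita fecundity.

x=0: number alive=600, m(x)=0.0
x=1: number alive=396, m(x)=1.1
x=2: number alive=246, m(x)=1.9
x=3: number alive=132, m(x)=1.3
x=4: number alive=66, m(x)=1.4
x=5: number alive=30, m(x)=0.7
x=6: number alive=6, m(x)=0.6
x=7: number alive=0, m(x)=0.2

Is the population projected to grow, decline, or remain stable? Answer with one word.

growing

lx = nx/n0 = nx/600: 1, 0.66, 0.41, 0.22, 0.11, 0.05, 0.01, 0
R0 = Σ lx·mx = 0 + 0.726 + 0.779 + 0.286 + 0.154 + 0.035 + 0.006 + 0 = 1.986
R0 > 1, so the population is growing.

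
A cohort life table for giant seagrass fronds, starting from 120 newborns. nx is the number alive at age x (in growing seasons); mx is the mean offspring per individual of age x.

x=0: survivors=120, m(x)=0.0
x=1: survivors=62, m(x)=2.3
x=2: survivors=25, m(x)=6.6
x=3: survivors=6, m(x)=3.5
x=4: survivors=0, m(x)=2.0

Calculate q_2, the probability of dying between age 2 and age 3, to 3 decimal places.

lx = nx/n0 = nx/120: 1, 0.51667…, 0.20833…, 0.05, 0
q_2 = (l_2 − l_3) / l_2 = (0.208333… − 0.05) / 0.208333…
     = 0.158333… / 0.208333… = 0.76… → 0.760

0.760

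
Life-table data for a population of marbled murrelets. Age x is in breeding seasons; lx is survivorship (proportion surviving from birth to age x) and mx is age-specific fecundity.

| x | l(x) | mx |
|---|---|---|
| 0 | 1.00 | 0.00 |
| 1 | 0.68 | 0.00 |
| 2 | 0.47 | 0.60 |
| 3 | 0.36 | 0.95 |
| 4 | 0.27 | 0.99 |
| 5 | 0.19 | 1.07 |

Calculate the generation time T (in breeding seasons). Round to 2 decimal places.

lx·mx: 0, 0, 0.282, 0.342, 0.2673, 0.2033 → R0 = 1.0946
x·lx·mx: 0, 0, 0.564, 1.026, 1.0692, 1.0165 → Σ = 3.6757
T = 3.6757 / 1.0946 = 3.35803… → 3.36

3.36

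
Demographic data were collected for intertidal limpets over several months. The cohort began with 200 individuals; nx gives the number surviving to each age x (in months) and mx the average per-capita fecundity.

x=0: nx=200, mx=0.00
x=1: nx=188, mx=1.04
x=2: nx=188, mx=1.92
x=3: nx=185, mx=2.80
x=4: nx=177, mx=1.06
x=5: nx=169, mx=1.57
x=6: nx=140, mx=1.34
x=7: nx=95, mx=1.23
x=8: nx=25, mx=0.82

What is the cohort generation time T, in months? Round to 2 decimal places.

3.59

lx = nx/n0 = nx/200: 1, 0.94, 0.94, 0.925, 0.885, 0.845, 0.7, 0.475, 0.125
lx·mx: 0, 0.9776, 1.8048, 2.59, 0.9381, 1.32665, 0.938, 0.58425, 0.1025 → R0 = 9.2619
x·lx·mx: 0, 0.9776, 3.6096, 7.77, 3.7524, 6.63325, 5.628, 4.08975, 0.82 → Σ = 33.2806
T = 33.2806 / 9.2619 = 3.59328… → 3.59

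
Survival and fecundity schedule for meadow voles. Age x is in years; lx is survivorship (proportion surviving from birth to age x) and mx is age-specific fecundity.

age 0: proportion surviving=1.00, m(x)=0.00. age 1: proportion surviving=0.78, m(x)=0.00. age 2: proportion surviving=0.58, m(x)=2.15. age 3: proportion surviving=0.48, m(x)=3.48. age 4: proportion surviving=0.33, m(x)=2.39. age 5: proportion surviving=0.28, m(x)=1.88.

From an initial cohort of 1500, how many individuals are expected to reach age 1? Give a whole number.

Expected survivors = N0 · l_1 = 1500 × 0.78 = 1170 → 1170

1170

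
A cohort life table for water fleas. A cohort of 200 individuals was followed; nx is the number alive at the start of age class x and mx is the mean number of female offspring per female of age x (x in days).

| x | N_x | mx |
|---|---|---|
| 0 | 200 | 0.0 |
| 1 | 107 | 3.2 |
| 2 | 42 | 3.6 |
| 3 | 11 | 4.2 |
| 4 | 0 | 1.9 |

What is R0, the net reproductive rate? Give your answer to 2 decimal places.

2.70

lx = nx/n0 = nx/200: 1, 0.535, 0.21, 0.055, 0
lx·mx by age: 0, 1.712, 0.756, 0.231, 0
R0 = Σ lx·mx = 2.699 → 2.70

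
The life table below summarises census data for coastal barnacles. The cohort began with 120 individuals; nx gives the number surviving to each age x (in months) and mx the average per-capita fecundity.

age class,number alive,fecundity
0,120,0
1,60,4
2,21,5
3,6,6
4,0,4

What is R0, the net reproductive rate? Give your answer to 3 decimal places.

lx = nx/n0 = nx/120: 1, 0.5, 0.175, 0.05, 0
lx·mx by age: 0, 2, 0.875, 0.3, 0
R0 = Σ lx·mx = 3.175 → 3.175

3.175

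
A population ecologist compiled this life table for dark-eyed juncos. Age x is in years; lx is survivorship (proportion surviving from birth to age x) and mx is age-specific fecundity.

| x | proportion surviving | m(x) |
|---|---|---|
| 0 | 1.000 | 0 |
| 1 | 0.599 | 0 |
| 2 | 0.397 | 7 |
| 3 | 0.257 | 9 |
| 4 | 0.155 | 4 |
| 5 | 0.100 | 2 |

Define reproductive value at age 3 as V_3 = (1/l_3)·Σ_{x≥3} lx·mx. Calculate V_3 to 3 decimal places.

lx·mx for x ≥ 3: 2.313, 0.62, 0.2 → sum = 3.133
V_3 = 3.133 / l_3 = 3.133 / 0.257 = 12.190661… → 12.191

12.191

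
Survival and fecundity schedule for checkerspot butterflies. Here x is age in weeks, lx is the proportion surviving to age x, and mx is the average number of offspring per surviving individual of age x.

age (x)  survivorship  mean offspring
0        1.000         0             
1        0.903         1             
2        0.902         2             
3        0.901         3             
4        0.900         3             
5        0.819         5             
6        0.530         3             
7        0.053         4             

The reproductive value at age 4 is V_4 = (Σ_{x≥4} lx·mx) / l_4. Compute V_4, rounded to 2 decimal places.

lx·mx for x ≥ 4: 2.7, 4.095, 1.59, 0.212 → sum = 8.597
V_4 = 8.597 / l_4 = 8.597 / 0.9 = 9.552222… → 9.55

9.55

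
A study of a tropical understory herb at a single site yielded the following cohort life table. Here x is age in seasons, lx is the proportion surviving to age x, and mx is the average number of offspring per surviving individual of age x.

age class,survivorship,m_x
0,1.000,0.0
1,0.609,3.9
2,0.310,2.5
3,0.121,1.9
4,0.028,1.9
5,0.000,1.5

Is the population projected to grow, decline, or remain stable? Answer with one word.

R0 = Σ lx·mx = 0 + 2.3751 + 0.775 + 0.2299 + 0.0532 + 0 = 3.4332
R0 > 1, so the population is growing.

growing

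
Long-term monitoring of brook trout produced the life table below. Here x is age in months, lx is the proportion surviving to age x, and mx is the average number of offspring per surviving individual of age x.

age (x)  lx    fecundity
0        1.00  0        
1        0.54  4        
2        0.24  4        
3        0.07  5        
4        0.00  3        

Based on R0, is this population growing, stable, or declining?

growing

R0 = Σ lx·mx = 0 + 2.16 + 0.96 + 0.35 + 0 = 3.47
R0 > 1, so the population is growing.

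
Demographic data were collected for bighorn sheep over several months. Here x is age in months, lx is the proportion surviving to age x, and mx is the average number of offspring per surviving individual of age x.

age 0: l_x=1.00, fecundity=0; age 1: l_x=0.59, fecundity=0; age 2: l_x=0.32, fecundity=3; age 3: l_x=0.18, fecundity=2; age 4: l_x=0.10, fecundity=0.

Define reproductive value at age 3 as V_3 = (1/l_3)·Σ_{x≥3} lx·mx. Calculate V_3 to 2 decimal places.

lx·mx for x ≥ 3: 0.36, 0 → sum = 0.36
V_3 = 0.36 / l_3 = 0.36 / 0.18 = 2 → 2.00

2.00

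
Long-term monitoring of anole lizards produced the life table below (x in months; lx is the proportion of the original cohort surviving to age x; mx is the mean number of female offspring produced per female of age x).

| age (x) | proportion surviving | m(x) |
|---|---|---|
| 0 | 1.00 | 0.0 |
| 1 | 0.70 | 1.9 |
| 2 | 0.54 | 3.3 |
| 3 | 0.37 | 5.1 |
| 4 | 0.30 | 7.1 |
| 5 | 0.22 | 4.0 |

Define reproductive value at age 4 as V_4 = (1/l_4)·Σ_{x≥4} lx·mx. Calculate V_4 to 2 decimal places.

10.03

lx·mx for x ≥ 4: 2.13, 0.88 → sum = 3.01
V_4 = 3.01 / l_4 = 3.01 / 0.3 = 10.033333… → 10.03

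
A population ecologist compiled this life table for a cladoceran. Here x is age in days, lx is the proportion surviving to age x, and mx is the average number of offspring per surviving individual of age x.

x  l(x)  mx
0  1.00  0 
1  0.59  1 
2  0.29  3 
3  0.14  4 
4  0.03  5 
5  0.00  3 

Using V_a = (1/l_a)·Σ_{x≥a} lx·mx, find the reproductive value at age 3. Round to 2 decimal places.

lx·mx for x ≥ 3: 0.56, 0.15, 0 → sum = 0.71
V_3 = 0.71 / l_3 = 0.71 / 0.14 = 5.071429… → 5.07

5.07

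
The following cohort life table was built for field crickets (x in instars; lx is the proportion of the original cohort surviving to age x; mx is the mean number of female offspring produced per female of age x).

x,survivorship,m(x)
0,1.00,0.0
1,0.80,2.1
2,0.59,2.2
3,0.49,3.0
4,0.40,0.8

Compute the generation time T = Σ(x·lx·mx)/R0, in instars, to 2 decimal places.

2.09

lx·mx: 0, 1.68, 1.298, 1.47, 0.32 → R0 = 4.768
x·lx·mx: 0, 1.68, 2.596, 4.41, 1.28 → Σ = 9.966
T = 9.966 / 4.768 = 2.090185… → 2.09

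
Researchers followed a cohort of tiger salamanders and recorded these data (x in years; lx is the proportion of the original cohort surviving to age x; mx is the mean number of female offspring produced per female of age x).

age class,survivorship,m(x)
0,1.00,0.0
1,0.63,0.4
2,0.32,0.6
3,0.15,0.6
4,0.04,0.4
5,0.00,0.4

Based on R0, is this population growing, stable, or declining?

R0 = Σ lx·mx = 0 + 0.252 + 0.192 + 0.09 + 0.016 + 0 = 0.55
R0 < 1, so the population is declining.

declining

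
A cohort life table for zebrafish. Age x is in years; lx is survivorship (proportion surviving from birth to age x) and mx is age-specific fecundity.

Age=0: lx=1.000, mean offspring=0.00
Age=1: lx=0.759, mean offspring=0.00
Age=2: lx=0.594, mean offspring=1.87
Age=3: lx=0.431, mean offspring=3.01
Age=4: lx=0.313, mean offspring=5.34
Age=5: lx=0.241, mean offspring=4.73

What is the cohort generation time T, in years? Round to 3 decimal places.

3.544

lx·mx: 0, 0, 1.11078, 1.29731, 1.67142, 1.13993 → R0 = 5.21944
x·lx·mx: 0, 0, 2.22156, 3.89193, 6.68568, 5.69965 → Σ = 18.49882
T = 18.49882 / 5.21944 = 3.544215… → 3.544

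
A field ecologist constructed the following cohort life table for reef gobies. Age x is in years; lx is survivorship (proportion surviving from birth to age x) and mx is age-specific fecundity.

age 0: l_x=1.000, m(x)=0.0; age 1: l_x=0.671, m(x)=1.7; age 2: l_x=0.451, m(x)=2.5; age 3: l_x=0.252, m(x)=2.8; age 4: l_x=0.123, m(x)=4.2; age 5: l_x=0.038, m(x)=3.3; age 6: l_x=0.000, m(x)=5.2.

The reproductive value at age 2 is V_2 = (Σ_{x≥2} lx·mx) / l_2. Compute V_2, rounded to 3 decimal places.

lx·mx for x ≥ 2: 1.1275, 0.7056, 0.5166, 0.1254, 0 → sum = 2.4751
V_2 = 2.4751 / l_2 = 2.4751 / 0.451 = 5.488027… → 5.488

5.488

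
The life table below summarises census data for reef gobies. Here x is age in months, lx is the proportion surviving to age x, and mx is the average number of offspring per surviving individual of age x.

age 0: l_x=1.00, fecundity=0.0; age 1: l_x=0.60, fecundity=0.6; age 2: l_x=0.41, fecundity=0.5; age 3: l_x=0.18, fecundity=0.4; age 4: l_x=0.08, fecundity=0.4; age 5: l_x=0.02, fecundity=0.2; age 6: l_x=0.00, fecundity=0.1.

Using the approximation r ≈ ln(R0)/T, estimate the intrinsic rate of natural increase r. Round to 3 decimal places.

-0.235

R0 = Σ lx·mx = 0 + 0.36 + 0.205 + 0.072 + 0.032 + 0.004 + 0 = 0.673
Σ x·lx·mx = 1.134; T = 1.134/0.673 = 1.68499…
r ≈ ln(R0)/T = ln(0.673)/1.68499… = -0.23502… → -0.235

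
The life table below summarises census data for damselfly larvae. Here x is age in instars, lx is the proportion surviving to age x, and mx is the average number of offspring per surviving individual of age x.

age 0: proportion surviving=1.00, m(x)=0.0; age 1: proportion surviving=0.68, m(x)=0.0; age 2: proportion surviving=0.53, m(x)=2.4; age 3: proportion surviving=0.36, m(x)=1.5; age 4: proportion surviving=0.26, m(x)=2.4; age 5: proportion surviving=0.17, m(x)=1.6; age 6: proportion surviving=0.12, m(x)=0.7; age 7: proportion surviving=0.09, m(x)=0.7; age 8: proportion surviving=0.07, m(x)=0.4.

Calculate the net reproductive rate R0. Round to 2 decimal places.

lx·mx by age: 0, 0, 1.272, 0.54, 0.624, 0.272, 0.084, 0.063, 0.028
R0 = Σ lx·mx = 2.883 → 2.88

2.88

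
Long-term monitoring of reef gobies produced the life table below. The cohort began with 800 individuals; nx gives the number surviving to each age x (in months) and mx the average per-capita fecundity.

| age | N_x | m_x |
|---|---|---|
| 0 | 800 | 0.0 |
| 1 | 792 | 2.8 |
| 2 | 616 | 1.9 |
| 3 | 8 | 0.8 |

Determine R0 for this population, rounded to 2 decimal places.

lx = nx/n0 = nx/800: 1, 0.99, 0.77, 0.01
lx·mx by age: 0, 2.772, 1.463, 0.008
R0 = Σ lx·mx = 4.243 → 4.24

4.24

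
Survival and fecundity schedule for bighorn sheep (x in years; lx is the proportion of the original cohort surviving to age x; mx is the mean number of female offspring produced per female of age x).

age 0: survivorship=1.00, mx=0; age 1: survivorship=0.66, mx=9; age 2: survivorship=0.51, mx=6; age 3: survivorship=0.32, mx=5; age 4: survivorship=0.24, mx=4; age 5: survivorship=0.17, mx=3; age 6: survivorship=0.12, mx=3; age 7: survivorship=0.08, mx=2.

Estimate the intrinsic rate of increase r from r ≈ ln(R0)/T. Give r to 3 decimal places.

1.202

R0 = Σ lx·mx = 0 + 5.94 + 3.06 + 1.6 + 0.96 + 0.51 + 0.36 + 0.16 = 12.59
Σ x·lx·mx = 26.53; T = 26.53/12.59 = 2.10723…
r ≈ ln(R0)/T = ln(12.59)/2.10723… = 1.20201… → 1.202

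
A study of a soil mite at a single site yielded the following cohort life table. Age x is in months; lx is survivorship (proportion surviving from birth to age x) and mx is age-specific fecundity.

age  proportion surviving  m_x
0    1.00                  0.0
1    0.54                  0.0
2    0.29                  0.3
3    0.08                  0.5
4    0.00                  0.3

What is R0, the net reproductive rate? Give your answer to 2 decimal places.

lx·mx by age: 0, 0, 0.087, 0.04, 0
R0 = Σ lx·mx = 0.127 → 0.13

0.13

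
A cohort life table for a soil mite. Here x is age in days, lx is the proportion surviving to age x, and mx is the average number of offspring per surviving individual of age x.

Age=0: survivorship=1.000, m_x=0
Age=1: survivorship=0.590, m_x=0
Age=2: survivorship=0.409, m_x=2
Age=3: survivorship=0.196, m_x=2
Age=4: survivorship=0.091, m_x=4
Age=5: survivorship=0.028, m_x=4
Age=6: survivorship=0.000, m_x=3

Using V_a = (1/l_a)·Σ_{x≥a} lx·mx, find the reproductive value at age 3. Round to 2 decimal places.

lx·mx for x ≥ 3: 0.392, 0.364, 0.112, 0 → sum = 0.868
V_3 = 0.868 / l_3 = 0.868 / 0.196 = 4.428571… → 4.43

4.43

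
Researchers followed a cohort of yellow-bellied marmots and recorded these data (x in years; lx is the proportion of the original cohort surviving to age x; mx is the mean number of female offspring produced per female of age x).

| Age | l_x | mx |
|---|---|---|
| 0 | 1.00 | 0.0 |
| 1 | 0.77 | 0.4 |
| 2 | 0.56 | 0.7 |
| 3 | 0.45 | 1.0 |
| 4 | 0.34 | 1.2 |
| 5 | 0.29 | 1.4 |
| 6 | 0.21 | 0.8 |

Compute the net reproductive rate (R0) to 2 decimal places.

lx·mx by age: 0, 0.308, 0.392, 0.45, 0.408, 0.406, 0.168
R0 = Σ lx·mx = 2.132 → 2.13

2.13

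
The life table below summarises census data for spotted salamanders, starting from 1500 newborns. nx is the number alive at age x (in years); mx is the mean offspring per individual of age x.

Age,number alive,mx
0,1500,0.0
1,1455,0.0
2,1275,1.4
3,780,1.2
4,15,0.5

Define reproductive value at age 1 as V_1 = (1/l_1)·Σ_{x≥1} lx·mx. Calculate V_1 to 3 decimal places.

lx = nx/n0 = nx/1500: 1, 0.97, 0.85, 0.52, 0.01
lx·mx for x ≥ 1: 0, 1.19, 0.624, 0.005 → sum = 1.819
V_1 = 1.819 / l_1 = 1.819 / 0.97 = 1.875258… → 1.875

1.875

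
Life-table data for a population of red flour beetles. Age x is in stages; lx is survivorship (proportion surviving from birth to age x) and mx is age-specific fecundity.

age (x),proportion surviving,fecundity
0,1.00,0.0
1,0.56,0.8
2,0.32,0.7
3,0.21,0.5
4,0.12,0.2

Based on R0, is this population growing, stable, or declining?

R0 = Σ lx·mx = 0 + 0.448 + 0.224 + 0.105 + 0.024 = 0.801
R0 < 1, so the population is declining.

declining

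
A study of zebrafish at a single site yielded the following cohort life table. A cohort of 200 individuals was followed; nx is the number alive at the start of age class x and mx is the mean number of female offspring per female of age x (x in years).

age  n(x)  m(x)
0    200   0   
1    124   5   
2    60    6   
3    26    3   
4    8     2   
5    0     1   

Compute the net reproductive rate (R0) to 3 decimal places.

lx = nx/n0 = nx/200: 1, 0.62, 0.3, 0.13, 0.04, 0
lx·mx by age: 0, 3.1, 1.8, 0.39, 0.08, 0
R0 = Σ lx·mx = 5.37 → 5.370

5.370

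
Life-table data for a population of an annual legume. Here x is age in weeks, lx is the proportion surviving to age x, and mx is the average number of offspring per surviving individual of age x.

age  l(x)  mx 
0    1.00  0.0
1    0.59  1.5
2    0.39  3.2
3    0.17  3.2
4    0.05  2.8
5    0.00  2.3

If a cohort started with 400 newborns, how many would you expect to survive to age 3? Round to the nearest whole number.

Expected survivors = N0 · l_3 = 400 × 0.17 = 68 → 68

68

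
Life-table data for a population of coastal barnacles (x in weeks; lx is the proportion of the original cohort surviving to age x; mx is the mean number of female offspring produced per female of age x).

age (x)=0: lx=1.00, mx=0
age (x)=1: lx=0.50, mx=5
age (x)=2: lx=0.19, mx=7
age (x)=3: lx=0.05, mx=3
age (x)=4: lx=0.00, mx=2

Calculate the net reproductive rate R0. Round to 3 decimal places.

lx·mx by age: 0, 2.5, 1.33, 0.15, 0
R0 = Σ lx·mx = 3.98 → 3.980

3.980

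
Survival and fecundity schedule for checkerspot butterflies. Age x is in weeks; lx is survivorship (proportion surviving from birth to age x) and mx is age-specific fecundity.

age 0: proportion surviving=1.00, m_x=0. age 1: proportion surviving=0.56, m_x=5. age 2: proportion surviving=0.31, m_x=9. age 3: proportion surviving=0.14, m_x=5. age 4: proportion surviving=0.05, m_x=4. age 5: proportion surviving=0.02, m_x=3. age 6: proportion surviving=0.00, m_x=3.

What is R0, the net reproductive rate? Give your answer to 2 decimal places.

lx·mx by age: 0, 2.8, 2.79, 0.7, 0.2, 0.06, 0
R0 = Σ lx·mx = 6.55 → 6.55

6.55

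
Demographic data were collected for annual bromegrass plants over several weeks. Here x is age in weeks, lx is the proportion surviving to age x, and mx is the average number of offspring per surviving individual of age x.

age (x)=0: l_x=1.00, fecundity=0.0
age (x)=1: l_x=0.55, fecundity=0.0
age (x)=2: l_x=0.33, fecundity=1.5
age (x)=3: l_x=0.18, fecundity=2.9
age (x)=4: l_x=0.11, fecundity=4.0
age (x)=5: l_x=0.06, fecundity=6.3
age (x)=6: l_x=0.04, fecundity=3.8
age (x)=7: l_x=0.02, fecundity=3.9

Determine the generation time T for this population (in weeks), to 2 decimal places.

3.71

lx·mx: 0, 0, 0.495, 0.522, 0.44, 0.378, 0.152, 0.078 → R0 = 2.065
x·lx·mx: 0, 0, 0.99, 1.566, 1.76, 1.89, 0.912, 0.546 → Σ = 7.664
T = 7.664 / 2.065 = 3.71138… → 3.71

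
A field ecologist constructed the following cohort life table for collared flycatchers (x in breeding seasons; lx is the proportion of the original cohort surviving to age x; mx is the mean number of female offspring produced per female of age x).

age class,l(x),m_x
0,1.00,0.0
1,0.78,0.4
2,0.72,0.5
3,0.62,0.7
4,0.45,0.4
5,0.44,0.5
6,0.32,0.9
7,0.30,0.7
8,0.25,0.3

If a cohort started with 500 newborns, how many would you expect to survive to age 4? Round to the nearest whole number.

Expected survivors = N0 · l_4 = 500 × 0.45 = 225 → 225

225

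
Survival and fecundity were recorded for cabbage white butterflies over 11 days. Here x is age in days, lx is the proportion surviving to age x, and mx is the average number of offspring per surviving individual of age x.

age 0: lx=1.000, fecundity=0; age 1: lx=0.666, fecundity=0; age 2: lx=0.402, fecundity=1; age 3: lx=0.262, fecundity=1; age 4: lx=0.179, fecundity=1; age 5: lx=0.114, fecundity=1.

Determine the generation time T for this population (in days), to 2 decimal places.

lx·mx: 0, 0, 0.402, 0.262, 0.179, 0.114 → R0 = 0.957
x·lx·mx: 0, 0, 0.804, 0.786, 0.716, 0.57 → Σ = 2.876
T = 2.876 / 0.957 = 3.005225… → 3.01

3.01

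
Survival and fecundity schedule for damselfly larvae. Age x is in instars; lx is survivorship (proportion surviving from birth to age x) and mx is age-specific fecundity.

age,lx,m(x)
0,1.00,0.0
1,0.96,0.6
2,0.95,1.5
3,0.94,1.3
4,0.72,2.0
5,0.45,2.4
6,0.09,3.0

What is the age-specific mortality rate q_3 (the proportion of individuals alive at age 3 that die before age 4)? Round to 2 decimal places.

0.23

q_3 = (l_3 − l_4) / l_3 = (0.94 − 0.72) / 0.94
     = 0.22 / 0.94 = 0.234043… → 0.23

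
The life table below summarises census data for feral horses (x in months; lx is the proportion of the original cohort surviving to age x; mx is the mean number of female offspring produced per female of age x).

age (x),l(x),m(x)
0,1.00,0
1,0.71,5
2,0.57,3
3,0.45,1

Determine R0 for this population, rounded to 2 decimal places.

lx·mx by age: 0, 3.55, 1.71, 0.45
R0 = Σ lx·mx = 5.71 → 5.71

5.71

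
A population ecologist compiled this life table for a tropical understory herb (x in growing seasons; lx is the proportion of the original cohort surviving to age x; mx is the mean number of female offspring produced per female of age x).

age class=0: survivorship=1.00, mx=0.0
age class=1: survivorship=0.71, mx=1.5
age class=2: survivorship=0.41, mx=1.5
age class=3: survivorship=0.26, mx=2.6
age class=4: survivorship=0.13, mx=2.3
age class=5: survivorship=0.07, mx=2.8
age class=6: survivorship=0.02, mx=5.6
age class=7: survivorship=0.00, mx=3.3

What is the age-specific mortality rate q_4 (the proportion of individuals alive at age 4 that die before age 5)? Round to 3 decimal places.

q_4 = (l_4 − l_5) / l_4 = (0.13 − 0.07) / 0.13
     = 0.06 / 0.13 = 0.461538… → 0.462

0.462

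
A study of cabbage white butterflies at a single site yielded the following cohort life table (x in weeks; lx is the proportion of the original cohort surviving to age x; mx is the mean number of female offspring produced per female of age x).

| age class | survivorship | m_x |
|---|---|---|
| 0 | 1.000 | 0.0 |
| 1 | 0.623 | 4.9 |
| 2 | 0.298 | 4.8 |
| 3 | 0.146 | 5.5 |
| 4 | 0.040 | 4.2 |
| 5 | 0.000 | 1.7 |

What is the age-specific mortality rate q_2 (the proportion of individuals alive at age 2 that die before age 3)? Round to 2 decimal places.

q_2 = (l_2 − l_3) / l_2 = (0.298 − 0.146) / 0.298
     = 0.152 / 0.298 = 0.510067… → 0.51

0.51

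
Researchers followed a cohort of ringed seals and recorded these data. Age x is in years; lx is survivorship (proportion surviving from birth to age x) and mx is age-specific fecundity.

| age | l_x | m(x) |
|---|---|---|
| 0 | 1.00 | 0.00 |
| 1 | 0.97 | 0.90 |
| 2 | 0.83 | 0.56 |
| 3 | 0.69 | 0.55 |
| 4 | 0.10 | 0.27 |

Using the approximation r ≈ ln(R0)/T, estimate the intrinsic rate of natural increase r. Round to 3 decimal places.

R0 = Σ lx·mx = 0 + 0.873 + 0.4648 + 0.3795 + 0.027 = 1.7443
Σ x·lx·mx = 3.0491; T = 3.0491/1.7443 = 1.74804…
r ≈ ln(R0)/T = ln(1.7443)/1.74804… = 0.31827… → 0.318

0.318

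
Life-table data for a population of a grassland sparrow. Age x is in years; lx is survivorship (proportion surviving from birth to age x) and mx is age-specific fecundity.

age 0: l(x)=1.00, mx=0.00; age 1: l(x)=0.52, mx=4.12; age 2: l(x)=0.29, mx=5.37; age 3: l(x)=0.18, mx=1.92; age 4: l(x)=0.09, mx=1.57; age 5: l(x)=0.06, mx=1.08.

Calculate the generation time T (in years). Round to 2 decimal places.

1.69

lx·mx: 0, 2.1424, 1.5573, 0.3456, 0.1413, 0.0648 → R0 = 4.2514
x·lx·mx: 0, 2.1424, 3.1146, 1.0368, 0.5652, 0.324 → Σ = 7.183
T = 7.183 / 4.2514 = 1.689561… → 1.69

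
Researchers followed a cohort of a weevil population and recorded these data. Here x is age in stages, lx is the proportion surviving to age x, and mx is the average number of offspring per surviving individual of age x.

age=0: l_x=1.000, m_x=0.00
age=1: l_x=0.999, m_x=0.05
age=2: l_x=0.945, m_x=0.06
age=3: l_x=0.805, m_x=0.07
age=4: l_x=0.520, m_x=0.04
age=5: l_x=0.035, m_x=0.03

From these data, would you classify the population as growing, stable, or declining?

declining

R0 = Σ lx·mx = 0 + 0.04995 + 0.0567 + 0.05635 + 0.0208 + 0.00105 = 0.18485
R0 < 1, so the population is declining.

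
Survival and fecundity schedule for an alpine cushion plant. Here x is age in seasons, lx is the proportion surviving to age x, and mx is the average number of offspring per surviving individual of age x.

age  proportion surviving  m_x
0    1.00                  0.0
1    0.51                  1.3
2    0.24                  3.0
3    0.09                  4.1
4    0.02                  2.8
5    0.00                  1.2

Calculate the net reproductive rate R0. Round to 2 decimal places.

1.81

lx·mx by age: 0, 0.663, 0.72, 0.369, 0.056, 0
R0 = Σ lx·mx = 1.808 → 1.81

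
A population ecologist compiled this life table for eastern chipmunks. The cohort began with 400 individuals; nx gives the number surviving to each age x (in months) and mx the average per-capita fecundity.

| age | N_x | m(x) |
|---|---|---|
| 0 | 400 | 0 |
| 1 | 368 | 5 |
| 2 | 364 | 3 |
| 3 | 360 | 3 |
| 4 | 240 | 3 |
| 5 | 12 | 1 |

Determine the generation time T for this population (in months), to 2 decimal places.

2.15

lx = nx/n0 = nx/400: 1, 0.92, 0.91, 0.9, 0.6, 0.03
lx·mx: 0, 4.6, 2.73, 2.7, 1.8, 0.03 → R0 = 11.86
x·lx·mx: 0, 4.6, 5.46, 8.1, 7.2, 0.15 → Σ = 25.51
T = 25.51 / 11.86 = 2.150927… → 2.15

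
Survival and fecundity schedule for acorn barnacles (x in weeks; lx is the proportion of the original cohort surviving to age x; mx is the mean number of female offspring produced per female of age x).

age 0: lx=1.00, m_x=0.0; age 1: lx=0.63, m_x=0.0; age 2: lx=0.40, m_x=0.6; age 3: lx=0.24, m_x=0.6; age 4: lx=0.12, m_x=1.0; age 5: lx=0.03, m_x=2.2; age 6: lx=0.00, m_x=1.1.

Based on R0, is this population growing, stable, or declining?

declining

R0 = Σ lx·mx = 0 + 0 + 0.24 + 0.144 + 0.12 + 0.066 + 0 = 0.57
R0 < 1, so the population is declining.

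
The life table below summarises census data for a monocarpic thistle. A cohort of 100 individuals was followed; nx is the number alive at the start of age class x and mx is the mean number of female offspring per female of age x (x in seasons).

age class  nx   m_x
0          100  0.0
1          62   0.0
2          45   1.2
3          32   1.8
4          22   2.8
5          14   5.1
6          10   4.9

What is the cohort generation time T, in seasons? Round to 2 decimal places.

lx = nx/n0 = nx/100: 1, 0.62, 0.45, 0.32, 0.22, 0.14, 0.1
lx·mx: 0, 0, 0.54, 0.576, 0.616, 0.714, 0.49 → R0 = 2.936
x·lx·mx: 0, 0, 1.08, 1.728, 2.464, 3.57, 2.94 → Σ = 11.782
T = 11.782 / 2.936 = 4.012943… → 4.01

4.01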